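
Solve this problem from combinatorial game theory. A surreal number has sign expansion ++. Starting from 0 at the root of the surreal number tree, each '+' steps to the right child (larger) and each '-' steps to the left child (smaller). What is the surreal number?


Sign expansion: ++
Rule: track bounds (lo, hi), initially (-inf, +inf). On '+', the current value becomes lo and we move to the simplest number in (value, hi): value + 1 if hi = +inf, otherwise the midpoint (value + hi)/2. On '-', the current value becomes hi and we move to value - 1 if lo = -inf, otherwise the midpoint (lo + value)/2.
Start at 0.
Step 1: sign = +, move right. Bounds: (0, +inf). Value = 1
Step 2: sign = +, move right. Bounds: (1, +inf). Value = 2
The surreal number with sign expansion ++ is 2.

2


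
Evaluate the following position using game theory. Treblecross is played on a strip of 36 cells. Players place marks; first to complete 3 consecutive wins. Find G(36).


Treblecross: place X on empty cells; 3-in-a-row wins.
Playing within two cells of an existing X lets the opponent win at once, so sensible play treats the cells i-2..i+2 around each X as dead. The player left with no safe cell loses, so this is a normal-play take-away game on strips of safe cells.
Placing X at cell i (0-indexed) of a strip of k safe cells leaves independent strips of sizes max(0, i-2) and max(0, k-i-3). Hence G(k) = mex{ G(max(0,i-2)) XOR G(max(0,k-i-3)) : 0 <= i < k }, with G(0) = 0.
G(1): splits (0,0):0^0=0 -> mex({0}) = 1
G(2): splits (0,0):0^0=0 -> mex({0}) = 1
G(3): splits (0,0):0^0=0 -> mex({0}) = 1
G(4): splits (0,1):0^1=1 (0,0):0^0=0 -> mex({0, 1}) = 2
G(5): splits (0,2):0^1=1 (0,1):0^1=1 (0,0):0^0=0 -> mex({0, 1}) = 2
G(6) = mex({1}) = 0
G(7) = mex({0, 1, 2}) = 3
G(8) = mex({0, 1, 2}) = 3
G(9) = mex({0, 2}) = 1
G(10) = mex({0, 2, 3}) = 1
G(11) = mex({0, 3}) = 1
G(12) = mex({1, 3}) = 0
G(13) = mex({0, 1, 2, 3}) = 4
G(14) = mex({0, 1, 2}) = 3
G(15) = mex({0, 1, 2}) = 3
G(16) = mex({0, 1, 2, 4}) = 3
G(17) = mex({0, 1, 3, 4}) = 2
G(18) = mex({0, 1, 3, 4}) = 2
G(19) = mex({0, 1, 3, 5}) = 2
G(20) = mex({0, 1, 2, 3, 5}) = 4
G(21) = mex({0, 1, 2, 3, 5}) = 4
G(22) = mex({1, 2, 6}) = 0
G(23) = mex({0, 1, 2, 3, 4, 6}) = 5
G(24) = mex({0, 1, 2, 3, 4}) = 5
G(25) = mex({0, 1, 3, 4, 7}) = 2
G(26) = mex({0, 1, 3, 4, 5, 7}) = 2
G(27) = mex({0, 1, 3, 5}) = 2
G(28) = mex({0, 1, 2, 5}) = 3
G(29) = mex({0, 1, 2, 4, 5, 6}) = 3
G(30) = mex({1, 2, 4, 6}) = 0
G(31) = mex({0, 1, 2, 3, 4, 6}) = 5
G(32) = mex({1, 2, 3, 4, 7}) = 0
G(33) = mex({0, 3, 7}) = 1
G(34) = mex({0, 2, 3, 5, 7}) = 1
G(35) = mex({0, 2, 3, 5, 6}) = 1
G(36) = mex({0, 1, 2, 5, 6}) = 3
Therefore G(36) = 3.

3


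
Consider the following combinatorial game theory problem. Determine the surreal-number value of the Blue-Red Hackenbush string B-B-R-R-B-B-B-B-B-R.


Edges (from ground): B-B-R-R-B-B-B-B-B-R
By Berlekamp's sign-expansion rule, a Blue-Red Hackenbush stalk has the value of the surreal number whose sign sequence is the edge sequence with B -> + and R -> -.
Sign sequence: ++--+++++-
Trace the sign expansion in the surreal number tree, starting from 0:
Edge 1: B (sign +) -> bounds (0, +inf), value = 1
Edge 2: B (sign +) -> bounds (1, +inf), value = 2
Edge 3: R (sign -) -> bounds (1, 2), value = 3/2
Edge 4: R (sign -) -> bounds (1, 3/2), value = 5/4
Edge 5: B (sign +) -> bounds (5/4, 3/2), value = 11/8
Edge 6: B (sign +) -> bounds (11/8, 3/2), value = 23/16
Edge 7: B (sign +) -> bounds (23/16, 3/2), value = 47/32
Edge 8: B (sign +) -> bounds (47/32, 3/2), value = 95/64
Edge 9: B (sign +) -> bounds (95/64, 3/2), value = 191/128
Edge 10: R (sign -) -> bounds (95/64, 191/128), value = 381/256
Game value = 381/256

381/256


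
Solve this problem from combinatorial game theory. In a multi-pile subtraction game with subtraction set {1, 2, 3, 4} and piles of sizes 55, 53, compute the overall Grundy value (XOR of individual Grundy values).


Subtraction set: {1, 2, 3, 4}
For this subtraction set, G(n) = n mod 5 (period = max + 1 = 5).
Pile 1 (size 55): G(55) = 55 mod 5 = 0
Pile 2 (size 53): G(53) = 53 mod 5 = 3
Total Grundy value = XOR of all: 0 XOR 3 = 3

3


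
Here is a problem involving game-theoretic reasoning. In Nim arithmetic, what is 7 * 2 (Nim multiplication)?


Nim multiplication is bilinear over XOR: (u XOR v) * w = (u*w) XOR (v*w).
So we split each operand into its bit components and XOR the pairwise Nim products.
7 = 1 + 2 + 4 (as XOR of powers of 2).
2 = 2 (as XOR of powers of 2).
Using the standard Nim-product table on single bits:
  2*2 = 3,   2*4 = 8,   2*8 = 12,
  4*4 = 6,   4*8 = 11,  8*8 = 13,
and  1*x = x (identity), k*l = l*k (commutative).
Pairwise Nim products:
  1 * 2 = 2
  2 * 2 = 3
  4 * 2 = 8
XOR them: 2 XOR 3 XOR 8 = 9.
Result: 7 * 2 = 9 (in Nim).

9


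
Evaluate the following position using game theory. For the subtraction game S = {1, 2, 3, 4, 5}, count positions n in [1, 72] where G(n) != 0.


Subtraction set S = {1, 2, 3, 4, 5}, so G(n) = n mod 6.
G(n) = 0 when n is a multiple of 6.
Multiples of 6 in [1, 72]: 12
N-positions (nonzero Grundy) = 72 - 12 = 60

60


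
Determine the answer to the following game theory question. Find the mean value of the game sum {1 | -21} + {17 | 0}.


G1 = {1 | -21}, G2 = {17 | 0}
Each is a switch {a | b} with numbers a > b; its mean value is (a + b)/2, and mean value is additive over game sums: m(G1 + G2) = m(G1) + m(G2).
Mean of G1 = (1 + (-21))/2 = -20/2 = -10
Mean of G2 = (17 + (0))/2 = 17/2 = 17/2
Mean of G1 + G2 = -10 + 17/2 = -3/2

-3/2


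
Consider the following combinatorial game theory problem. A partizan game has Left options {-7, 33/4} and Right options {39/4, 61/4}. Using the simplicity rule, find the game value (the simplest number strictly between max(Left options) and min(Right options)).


Left options: {-7, 33/4}, max = 33/4
Right options: {39/4, 61/4}, min = 39/4
All options are numbers and max(Left) < min(Right), so by the simplicity theorem the value is the simplest (earliest-born) number strictly between 33/4 and 39/4.
The only integer strictly between 33/4 and 39/4 is 9.
No non-integer in the interval can be simpler: if x is a non-integer in the interval, then floor(x) or ceil(x) also lies in the interval (the interval contains an integer), and both are proper prefixes of x's sign expansion, i.e. born earlier. So the game value is 9.
Game value = 9

9


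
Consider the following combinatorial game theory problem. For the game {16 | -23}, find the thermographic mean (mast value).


Game = {16 | -23}, a switch {a | b} with numbers a > b.
Its thermograph has left wall a - t and right wall b + t, which meet at t = (a - b)/2, where both equal (a + b)/2. So the mast (mean value) is at (a + b)/2.
Mean = (16 + (-23))/2 = -7/2 = -7/2

-7/2


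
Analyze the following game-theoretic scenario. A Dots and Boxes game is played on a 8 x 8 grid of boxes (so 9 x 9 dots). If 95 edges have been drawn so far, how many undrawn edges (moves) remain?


Grid: 8 x 8 boxes, i.e. 9 rows and 9 columns of dots.
Horizontal edges: (rows + 1) * cols = 9 * 8 = 72
Vertical edges: rows * (cols + 1) = 8 * 9 = 72
Total edges: 72 + 72 = 144
Edges drawn: 95
Remaining: 144 - 95 = 49

49


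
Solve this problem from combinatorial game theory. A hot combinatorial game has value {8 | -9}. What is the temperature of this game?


The game is {8 | -9}, a switch {a | b} with numbers a > b.
Cooling {a | b} by t gives {a - t | b + t}, which stops being hot when a - t = b + t, i.e. at t = (a - b)/2. So the temperature of a switch is (a - b)/2.
Temperature = (Left option - Right option) / 2
= (8 - (-9)) / 2
= 17 / 2
= 17/2

17/2


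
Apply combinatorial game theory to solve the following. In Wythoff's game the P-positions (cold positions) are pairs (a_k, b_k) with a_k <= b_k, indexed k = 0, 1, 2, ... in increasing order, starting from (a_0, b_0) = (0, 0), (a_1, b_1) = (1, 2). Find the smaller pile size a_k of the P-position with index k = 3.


By Wythoff's theorem, a_k = floor(k * phi) and b_k = floor(k * phi^2) = a_k + k, where phi = (1 + sqrt(5))/2 is the golden ratio.
phi = (1 + sqrt(5))/2 = 1.618034
k = 3
k * phi = 3 * 1.618034 = 4.854102
a_3 = floor(k * phi) = 4

4


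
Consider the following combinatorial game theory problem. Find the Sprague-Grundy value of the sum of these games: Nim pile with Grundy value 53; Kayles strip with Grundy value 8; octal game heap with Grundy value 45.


By the Sprague-Grundy theorem, the Grundy value of a sum of games is the XOR of individual Grundy values.
Nim pile: Grundy value = 53. Running XOR: 0 XOR 53 = 53
Kayles strip: Grundy value = 8. Running XOR: 53 XOR 8 = 61
octal game heap: Grundy value = 45. Running XOR: 61 XOR 45 = 16
The combined Grundy value is 16.

16


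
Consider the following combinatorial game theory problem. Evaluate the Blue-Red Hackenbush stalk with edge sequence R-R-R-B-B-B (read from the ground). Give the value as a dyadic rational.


Edges (from ground): R-R-R-B-B-B
By Berlekamp's sign-expansion rule, a Blue-Red Hackenbush stalk has the value of the surreal number whose sign sequence is the edge sequence with B -> + and R -> -.
Sign sequence: ---+++
Trace the sign expansion in the surreal number tree, starting from 0:
Edge 1: R (sign -) -> bounds (-inf, 0), value = -1
Edge 2: R (sign -) -> bounds (-inf, -1), value = -2
Edge 3: R (sign -) -> bounds (-inf, -2), value = -3
Edge 4: B (sign +) -> bounds (-3, -2), value = -5/2
Edge 5: B (sign +) -> bounds (-5/2, -2), value = -9/4
Edge 6: B (sign +) -> bounds (-9/4, -2), value = -17/8
Game value = -17/8

-17/8


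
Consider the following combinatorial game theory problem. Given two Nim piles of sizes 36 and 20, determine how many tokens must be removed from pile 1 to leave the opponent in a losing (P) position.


Piles: 36 and 20
Current XOR: 36 XOR 20 = 48 (non-zero, so this is an N-position).
To make the XOR zero, we need to find a move that balances the piles.
For pile 1 (size 36): target = 36 XOR 48 = 20
We reduce pile 1 from 36 to 20.
Tokens removed: 36 - 20 = 16
Verification: 20 XOR 20 = 0

16


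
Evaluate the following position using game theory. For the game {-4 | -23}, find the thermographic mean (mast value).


Game = {-4 | -23}, a switch {a | b} with numbers a > b.
Its thermograph has left wall a - t and right wall b + t, which meet at t = (a - b)/2, where both equal (a + b)/2. So the mast (mean value) is at (a + b)/2.
Mean = (-4 + (-23))/2 = -27/2 = -27/2

-27/2


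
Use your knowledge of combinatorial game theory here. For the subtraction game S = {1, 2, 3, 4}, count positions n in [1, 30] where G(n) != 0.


Subtraction set S = {1, 2, 3, 4}, so G(n) = n mod 5.
G(n) = 0 when n is a multiple of 5.
Multiples of 5 in [1, 30]: 6
N-positions (nonzero Grundy) = 30 - 6 = 24

24


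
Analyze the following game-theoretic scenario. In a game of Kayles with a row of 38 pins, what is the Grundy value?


Kayles: a move removes 1 or 2 adjacent pins from a contiguous row.
Removing pins from a row of k leaves two independent rows (a, b) with a + b = k - 1 (one pin) or a + b = k - 2 (two pins); an end removal gives a = 0.
By Sprague-Grundy, G(k) = mex{ G(a) XOR G(b) } over all these splits. G(0) = 0.
G(1): splits (0,0):0^0=0 -> mex({0}) = 1
G(2): splits (0,1):0^1=1 (0,0):0^0=0 -> mex({0, 1}) = 2
G(3): splits (0,2):0^2=2 (1,1):1^1=0 (0,1):0^1=1 -> mex({0, 1, 2}) = 3
G(4): splits (0,3):0^3=3 (1,2):1^2=3 (0,2):0^2=2 (1,1):1^1=0 -> mex({0, 2, 3}) = 1
G(5): splits (0,4):0^1=1 (1,3):1^3=2 (2,2):2^2=0 (0,3):0^3=3 (1,2):1^2=3 -> mex({0, 1, 2, 3}) = 4
G(6) = mex({0, 1, 2, 4}) = 3
G(7) = mex({0, 1, 3, 4, 5}) = 2
G(8) = mex({0, 2, 3, 5, 6}) = 1
G(9) = mex({0, 1, 2, 3, 6, 7}) = 4
G(10) = mex({0, 1, 3, 4, 5, 7}) = 2
G(11) = mex({0, 1, 2, 3, 4, 5}) = 6
G(12) = mex({0, 1, 2, 3, 5, 6, 7}) = 4
G(13) = mex({0, 2, 3, 4, 6, 7}) = 1
G(14) = mex({0, 1, 4, 5, 6, 7}) = 2
G(15) = mex({0, 1, 2, 3, 4, 5, 6}) = 7
G(16) = mex({0, 2, 3, 5, 6, 7}) = 1
G(17) = mex({0, 1, 2, 3, 5, 6, 7}) = 4
G(18) = mex({0, 1, 2, 4, 5, 6}) = 3
G(19) = mex({0, 1, 3, 4, 5, 7}) = 2
G(20) = mex({0, 2, 3, 4, 5, 6, 7}) = 1
G(21) = mex({0, 1, 2, 3, 5, 6, 7}) = 4
G(22) = mex({0, 1, 2, 3, 4, 5, 7}) = 6
G(23) = mex({0, 1, 2, 3, 4, 5, 6}) = 7
G(24) = mex({0, 1, 2, 3, 5, 6, 7}) = 4
G(25) = mex({0, 2, 3, 4, 6, 7}) = 1
G(26) = mex({0, 1, 3, 4, 5, 6, 7}) = 2
G(27) = mex({0, 1, 2, 3, 4, 5, 6, 7}) = 8
G(28) = mex({0, 1, 2, 3, 4, 6, 7, 8}) = 5
G(29) = mex({0, 1, 2, 3, 5, 6, 7, 8, 9}) = 4
G(30) = mex({0, 1, 2, 3, 4, 5, 6, 9, 10}) = 7
G(31) = mex({0, 1, 3, 4, 5, 7, 10, 11}) = 2
G(32) = mex({0, 2, 3, 4, 5, 6, 7, 9, 11}) = 1
G(33) = mex({0, 1, 2, 3, 4, 5, 6, 7, 9, 12}) = 8
G(34) = mex({0, 1, 2, 3, 4, 5, 7, 8, 11, 12}) = 6
G(35) = mex({0, 1, 2, 3, 4, 5, 6, 8, 9, 10, 11}) = 7
G(36) = mex({0, 1, 2, 3, 5, 6, 7, 9, 10}) = 4
G(37) = mex({0, 2, 3, 4, 6, 7, 9, 10, 11, 12}) = 1
G(38) = mex({0, 1, 3, 4, 5, 6, 7, 9, 10, 11, 12}) = 2
Therefore G(38) = 2.

2


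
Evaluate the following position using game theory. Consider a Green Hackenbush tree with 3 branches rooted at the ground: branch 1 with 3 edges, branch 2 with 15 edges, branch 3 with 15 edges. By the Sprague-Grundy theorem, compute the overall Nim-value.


The tree has 3 branches from the ground vertex.
In Green Hackenbush, the Nim-value of a simple path of length k is k.
Branch 1: length 3, Nim-value = 3
Branch 2: length 15, Nim-value = 15
Branch 3: length 15, Nim-value = 15
Total Nim-value = XOR of all branch values:
0 XOR 3 = 3
3 XOR 15 = 12
12 XOR 15 = 3
Nim-value of the tree = 3

3


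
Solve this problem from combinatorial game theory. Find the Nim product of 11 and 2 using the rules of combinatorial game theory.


Nim multiplication is bilinear over XOR: (u XOR v) * w = (u*w) XOR (v*w).
So we split each operand into its bit components and XOR the pairwise Nim products.
11 = 1 + 2 + 8 (as XOR of powers of 2).
2 = 2 (as XOR of powers of 2).
Using the standard Nim-product table on single bits:
  2*2 = 3,   2*4 = 8,   2*8 = 12,
  4*4 = 6,   4*8 = 11,  8*8 = 13,
and  1*x = x (identity), k*l = l*k (commutative).
Pairwise Nim products:
  1 * 2 = 2
  2 * 2 = 3
  8 * 2 = 12
XOR them: 2 XOR 3 XOR 12 = 13.
Result: 11 * 2 = 13 (in Nim).

13


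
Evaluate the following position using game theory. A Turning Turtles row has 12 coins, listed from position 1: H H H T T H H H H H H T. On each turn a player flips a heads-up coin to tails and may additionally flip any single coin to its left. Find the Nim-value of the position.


Coins: H H H T T H H H H H H T
Key fact: a single head at position k behaves exactly like a Nim heap of size k (turning it to T and optionally flipping a coin at j < k corresponds to moving the heap from k to j, or to 0), and heads combine as a disjunctive sum (two heads at the same place would cancel, matching j XOR j = 0). So the Nim-value is the XOR of the 1-indexed positions of the heads.
Face-up positions (1-indexed): [1, 2, 3, 6, 7, 8, 9, 10, 11]
XOR 0 with 1: 0 XOR 1 = 1
XOR 1 with 2: 1 XOR 2 = 3
XOR 3 with 3: 3 XOR 3 = 0
XOR 0 with 6: 0 XOR 6 = 6
XOR 6 with 7: 6 XOR 7 = 1
XOR 1 with 8: 1 XOR 8 = 9
XOR 9 with 9: 9 XOR 9 = 0
XOR 0 with 10: 0 XOR 10 = 10
XOR 10 with 11: 10 XOR 11 = 1
Nim-value = 1

1


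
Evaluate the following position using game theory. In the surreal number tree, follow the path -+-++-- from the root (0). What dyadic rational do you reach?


Sign expansion: -+-++--
Rule: track bounds (lo, hi), initially (-inf, +inf). On '+', the current value becomes lo and we move to the simplest number in (value, hi): value + 1 if hi = +inf, otherwise the midpoint (value + hi)/2. On '-', the current value becomes hi and we move to value - 1 if lo = -inf, otherwise the midpoint (lo + value)/2.
Start at 0.
Step 1: sign = -, move left. Bounds: (-inf, 0). Value = -1
Step 2: sign = +, move right. Bounds: (-1, 0). Value = -1/2
Step 3: sign = -, move left. Bounds: (-1, -1/2). Value = -3/4
Step 4: sign = +, move right. Bounds: (-3/4, -1/2). Value = -5/8
Step 5: sign = +, move right. Bounds: (-5/8, -1/2). Value = -9/16
Step 6: sign = -, move left. Bounds: (-5/8, -9/16). Value = -19/32
Step 7: sign = -, move left. Bounds: (-5/8, -19/32). Value = -39/64
The surreal number with sign expansion -+-++-- is -39/64.

-39/64


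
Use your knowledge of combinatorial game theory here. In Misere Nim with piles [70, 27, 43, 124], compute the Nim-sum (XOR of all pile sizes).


We need the XOR (exclusive or) of all pile sizes.
After XOR-ing pile 1 (size 70): 0 XOR 70 = 70
After XOR-ing pile 2 (size 27): 70 XOR 27 = 93
After XOR-ing pile 3 (size 43): 93 XOR 43 = 118
After XOR-ing pile 4 (size 124): 118 XOR 124 = 10
The Nim-value of this position is 10.

10


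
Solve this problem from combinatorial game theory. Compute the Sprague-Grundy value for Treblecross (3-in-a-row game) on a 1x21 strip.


Treblecross: place X on empty cells; 3-in-a-row wins.
Playing within two cells of an existing X lets the opponent win at once, so sensible play treats the cells i-2..i+2 around each X as dead. The player left with no safe cell loses, so this is a normal-play take-away game on strips of safe cells.
Placing X at cell i (0-indexed) of a strip of k safe cells leaves independent strips of sizes max(0, i-2) and max(0, k-i-3). Hence G(k) = mex{ G(max(0,i-2)) XOR G(max(0,k-i-3)) : 0 <= i < k }, with G(0) = 0.
G(1): splits (0,0):0^0=0 -> mex({0}) = 1
G(2): splits (0,0):0^0=0 -> mex({0}) = 1
G(3): splits (0,0):0^0=0 -> mex({0}) = 1
G(4): splits (0,1):0^1=1 (0,0):0^0=0 -> mex({0, 1}) = 2
G(5): splits (0,2):0^1=1 (0,1):0^1=1 (0,0):0^0=0 -> mex({0, 1}) = 2
G(6) = mex({1}) = 0
G(7) = mex({0, 1, 2}) = 3
G(8) = mex({0, 1, 2}) = 3
G(9) = mex({0, 2}) = 1
G(10) = mex({0, 2, 3}) = 1
G(11) = mex({0, 3}) = 1
G(12) = mex({1, 3}) = 0
G(13) = mex({0, 1, 2, 3}) = 4
G(14) = mex({0, 1, 2}) = 3
G(15) = mex({0, 1, 2}) = 3
G(16) = mex({0, 1, 2, 4}) = 3
G(17) = mex({0, 1, 3, 4}) = 2
G(18) = mex({0, 1, 3, 4}) = 2
G(19) = mex({0, 1, 3, 5}) = 2
G(20) = mex({0, 1, 2, 3, 5}) = 4
G(21) = mex({0, 1, 2, 3, 5}) = 4
Therefore G(21) = 4.

4


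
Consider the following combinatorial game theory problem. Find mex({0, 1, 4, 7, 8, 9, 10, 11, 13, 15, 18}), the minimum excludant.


Set = {0, 1, 4, 7, 8, 9, 10, 11, 13, 15, 18}
0 is in the set.
1 is in the set.
2 is NOT in the set. This is the mex.
mex = 2

2


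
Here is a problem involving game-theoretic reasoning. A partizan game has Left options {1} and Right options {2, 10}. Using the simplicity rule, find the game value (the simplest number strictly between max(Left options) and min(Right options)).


Left options: {1}, max = 1
Right options: {2, 10}, min = 2
All options are numbers and max(Left) < min(Right), so by the simplicity theorem the value is the simplest (earliest-born) number strictly between 1 and 2.
No integer lies strictly between 1 and 2, so the value is the dyadic rational m/2^k in the interval with the smallest k (then m odd); search k = 1, 2, ...:
Denominator 2: 3/2 lies strictly between 1 and 2 -- found.
The simplest number in the interval is 3/2.
Game value = 3/2

3/2


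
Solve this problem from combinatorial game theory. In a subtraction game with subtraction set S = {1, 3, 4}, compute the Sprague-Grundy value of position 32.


The subtraction set is S = {1, 3, 4}.
G(k) = mex{ G(k - s) : s in S, s <= k }. We compute iteratively: G(0) = 0.
G(1) = mex({0}) = 1
G(2) = mex({1}) = 0
G(3) = mex({0}) = 1
G(4) = mex({0, 1}) = 2
G(5) = mex({0, 1, 2}) = 3
G(6) = mex({0, 1, 3}) = 2
G(7) = mex({1, 2}) = 0
G(8) = mex({0, 2, 3}) = 1
G(9) = mex({1, 2, 3}) = 0
G(10) = mex({0, 2}) = 1
Observe that G(7)..G(10) = 0, 1, 0, 1 repeats G(0)..G(3) = 0, 1, 0, 1.
For k >= max(S) = 4, G(k) is determined by the previous 4 values G(k-4)..G(k-1); a window of 4 consecutive values has recurred shifted by 7, so by induction G(k + 7) = G(k) for all k >= 0: the sequence is periodic from the start with period 7.
One period: G(0..6) = 0, 1, 0, 1, 2, 3, 2.
32 mod 7 = 4, so G(32) = G(4) = 2.

2


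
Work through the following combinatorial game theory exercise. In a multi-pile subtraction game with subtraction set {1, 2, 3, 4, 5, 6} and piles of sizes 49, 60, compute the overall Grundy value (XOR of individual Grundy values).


Subtraction set: {1, 2, 3, 4, 5, 6}
For this subtraction set, G(n) = n mod 7 (period = max + 1 = 7).
Pile 1 (size 49): G(49) = 49 mod 7 = 0
Pile 2 (size 60): G(60) = 60 mod 7 = 4
Total Grundy value = XOR of all: 0 XOR 4 = 4

4


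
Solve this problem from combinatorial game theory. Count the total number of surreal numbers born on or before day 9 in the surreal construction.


Day 0: {|} = 0 is born. Count = 1.
Day n: the number of surreal numbers born by day n is 2^(n+1) - 1.
By day 0: 2^1 - 1 = 1
By day 1: 2^2 - 1 = 3
By day 2: 2^3 - 1 = 7
By day 3: 2^4 - 1 = 15
By day 4: 2^5 - 1 = 31
By day 5: 2^6 - 1 = 63
By day 6: 2^7 - 1 = 127
By day 7: 2^8 - 1 = 255
By day 8: 2^9 - 1 = 511
By day 9: 2^10 - 1 = 1023
By day 9: 1023 surreal numbers.

1023


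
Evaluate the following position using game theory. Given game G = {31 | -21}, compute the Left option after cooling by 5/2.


Original game: {31 | -21} (a switch {a | b} with a > b).
Cooling by t (for t below the temperature (a - b)/2 = 26) taxes each move by t: {a | b} cooled by t is {a - t | b + t}.
Cooling amount: t = 5/2
Cooled Left option: 31 - 5/2 = 57/2
Cooled Right option: -21 + 5/2 = -37/2
Cooled game: {57/2 | -37/2}
Left option = 57/2

57/2


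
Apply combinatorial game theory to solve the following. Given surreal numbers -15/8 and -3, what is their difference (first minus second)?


x = -15/8, y = -3
Converting to common denominator: 8
x = -15/8, y = -24/8
x - y = -15/8 - -3 = 9/8

9/8


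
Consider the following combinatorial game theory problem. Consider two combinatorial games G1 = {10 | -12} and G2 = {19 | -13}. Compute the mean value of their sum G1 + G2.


G1 = {10 | -12}, G2 = {19 | -13}
Each is a switch {a | b} with numbers a > b; its mean value is (a + b)/2, and mean value is additive over game sums: m(G1 + G2) = m(G1) + m(G2).
Mean of G1 = (10 + (-12))/2 = -2/2 = -1
Mean of G2 = (19 + (-13))/2 = 6/2 = 3
Mean of G1 + G2 = -1 + 3 = 2

2


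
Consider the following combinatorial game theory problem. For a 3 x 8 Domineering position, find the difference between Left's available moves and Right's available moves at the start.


Board is 3 x 8 (rows x cols).
Left (vertical) placements: (rows-1) * cols = 2 * 8 = 16
Right (horizontal) placements: rows * (cols-1) = 3 * 7 = 21
Advantage = Left - Right = 16 - 21 = -5

-5


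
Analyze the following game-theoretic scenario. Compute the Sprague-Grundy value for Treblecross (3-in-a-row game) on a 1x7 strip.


Treblecross: place X on empty cells; 3-in-a-row wins.
Playing within two cells of an existing X lets the opponent win at once, so sensible play treats the cells i-2..i+2 around each X as dead. The player left with no safe cell loses, so this is a normal-play take-away game on strips of safe cells.
Placing X at cell i (0-indexed) of a strip of k safe cells leaves independent strips of sizes max(0, i-2) and max(0, k-i-3). Hence G(k) = mex{ G(max(0,i-2)) XOR G(max(0,k-i-3)) : 0 <= i < k }, with G(0) = 0.
G(1): splits (0,0):0^0=0 -> mex({0}) = 1
G(2): splits (0,0):0^0=0 -> mex({0}) = 1
G(3): splits (0,0):0^0=0 -> mex({0}) = 1
G(4): splits (0,1):0^1=1 (0,0):0^0=0 -> mex({0, 1}) = 2
G(5): splits (0,2):0^1=1 (0,1):0^1=1 (0,0):0^0=0 -> mex({0, 1}) = 2
G(6) = mex({1}) = 0
G(7) = mex({0, 1, 2}) = 3
Therefore G(7) = 3.

3


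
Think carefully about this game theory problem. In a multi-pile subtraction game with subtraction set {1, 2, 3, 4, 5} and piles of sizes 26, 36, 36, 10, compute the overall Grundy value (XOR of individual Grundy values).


Subtraction set: {1, 2, 3, 4, 5}
For this subtraction set, G(n) = n mod 6 (period = max + 1 = 6).
Pile 1 (size 26): G(26) = 26 mod 6 = 2
Pile 2 (size 36): G(36) = 36 mod 6 = 0
Pile 3 (size 36): G(36) = 36 mod 6 = 0
Pile 4 (size 10): G(10) = 10 mod 6 = 4
Total Grundy value = XOR of all: 2 XOR 0 XOR 0 XOR 4 = 6

6


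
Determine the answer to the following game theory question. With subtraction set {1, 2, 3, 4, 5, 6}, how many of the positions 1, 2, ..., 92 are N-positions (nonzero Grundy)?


Subtraction set S = {1, 2, 3, 4, 5, 6}, so G(n) = n mod 7.
G(n) = 0 when n is a multiple of 7.
Multiples of 7 in [1, 92]: 13
N-positions (nonzero Grundy) = 92 - 13 = 79

79


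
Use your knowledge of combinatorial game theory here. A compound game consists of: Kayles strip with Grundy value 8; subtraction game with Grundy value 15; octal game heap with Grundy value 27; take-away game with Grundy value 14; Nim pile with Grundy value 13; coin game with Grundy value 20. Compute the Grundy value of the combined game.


By the Sprague-Grundy theorem, the Grundy value of a sum of games is the XOR of individual Grundy values.
Kayles strip: Grundy value = 8. Running XOR: 0 XOR 8 = 8
subtraction game: Grundy value = 15. Running XOR: 8 XOR 15 = 7
octal game heap: Grundy value = 27. Running XOR: 7 XOR 27 = 28
take-away game: Grundy value = 14. Running XOR: 28 XOR 14 = 18
Nim pile: Grundy value = 13. Running XOR: 18 XOR 13 = 31
coin game: Grundy value = 20. Running XOR: 31 XOR 20 = 11
The combined Grundy value is 11.

11


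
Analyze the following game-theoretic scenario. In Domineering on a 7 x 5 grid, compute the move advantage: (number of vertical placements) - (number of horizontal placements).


Board is 7 x 5 (rows x cols).
Left (vertical) placements: (rows-1) * cols = 6 * 5 = 30
Right (horizontal) placements: rows * (cols-1) = 7 * 4 = 28
Advantage = Left - Right = 30 - 28 = 2

2


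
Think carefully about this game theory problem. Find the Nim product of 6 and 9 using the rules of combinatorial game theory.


Nim multiplication is bilinear over XOR: (u XOR v) * w = (u*w) XOR (v*w).
So we split each operand into its bit components and XOR the pairwise Nim products.
6 = 2 + 4 (as XOR of powers of 2).
9 = 1 + 8 (as XOR of powers of 2).
Using the standard Nim-product table on single bits:
  2*2 = 3,   2*4 = 8,   2*8 = 12,
  4*4 = 6,   4*8 = 11,  8*8 = 13,
and  1*x = x (identity), k*l = l*k (commutative).
Pairwise Nim products:
  2 * 1 = 2
  2 * 8 = 12
  4 * 1 = 4
  4 * 8 = 11
XOR them: 2 XOR 12 XOR 4 XOR 11 = 1.
Result: 6 * 9 = 1 (in Nim).

1


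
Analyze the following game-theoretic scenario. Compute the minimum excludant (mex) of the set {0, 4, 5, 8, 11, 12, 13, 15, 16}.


Set = {0, 4, 5, 8, 11, 12, 13, 15, 16}
0 is in the set.
1 is NOT in the set. This is the mex.
mex = 1

1


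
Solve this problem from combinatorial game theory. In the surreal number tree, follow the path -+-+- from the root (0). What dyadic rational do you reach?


Sign expansion: -+-+-
Rule: track bounds (lo, hi), initially (-inf, +inf). On '+', the current value becomes lo and we move to the simplest number in (value, hi): value + 1 if hi = +inf, otherwise the midpoint (value + hi)/2. On '-', the current value becomes hi and we move to value - 1 if lo = -inf, otherwise the midpoint (lo + value)/2.
Start at 0.
Step 1: sign = -, move left. Bounds: (-inf, 0). Value = -1
Step 2: sign = +, move right. Bounds: (-1, 0). Value = -1/2
Step 3: sign = -, move left. Bounds: (-1, -1/2). Value = -3/4
Step 4: sign = +, move right. Bounds: (-3/4, -1/2). Value = -5/8
Step 5: sign = -, move left. Bounds: (-3/4, -5/8). Value = -11/16
The surreal number with sign expansion -+-+- is -11/16.

-11/16


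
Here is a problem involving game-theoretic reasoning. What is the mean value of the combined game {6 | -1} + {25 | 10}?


G1 = {6 | -1}, G2 = {25 | 10}
Each is a switch {a | b} with numbers a > b; its mean value is (a + b)/2, and mean value is additive over game sums: m(G1 + G2) = m(G1) + m(G2).
Mean of G1 = (6 + (-1))/2 = 5/2 = 5/2
Mean of G2 = (25 + (10))/2 = 35/2 = 35/2
Mean of G1 + G2 = 5/2 + 35/2 = 20

20


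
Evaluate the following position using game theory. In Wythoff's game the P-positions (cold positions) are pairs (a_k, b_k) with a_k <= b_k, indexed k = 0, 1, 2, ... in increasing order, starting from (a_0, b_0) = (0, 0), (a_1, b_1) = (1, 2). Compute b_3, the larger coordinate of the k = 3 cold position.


By Wythoff's theorem, a_k = floor(k * phi) and b_k = floor(k * phi^2) = a_k + k, where phi = (1 + sqrt(5))/2 is the golden ratio.
phi = (1 + sqrt(5))/2 = 1.618034
phi^2 = phi + 1 = 2.618034
k = 3
k * phi^2 = 3 * 2.618034 = 7.854102
b_3 = floor(k * phi^2) = 7 (check: a_3 + k = 4 + 3 = 7)

7


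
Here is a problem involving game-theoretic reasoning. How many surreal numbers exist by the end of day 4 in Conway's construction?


Day 0: {|} = 0 is born. Count = 1.
Day n: the number of surreal numbers born by day n is 2^(n+1) - 1.
By day 0: 2^1 - 1 = 1
By day 1: 2^2 - 1 = 3
By day 2: 2^3 - 1 = 7
By day 3: 2^4 - 1 = 15
By day 4: 2^5 - 1 = 31
By day 4: 31 surreal numbers.

31


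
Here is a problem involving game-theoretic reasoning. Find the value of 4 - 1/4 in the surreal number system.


x = 4, y = 1/4
Converting to common denominator: 4
x = 16/4, y = 1/4
x - y = 4 - 1/4 = 15/4

15/4


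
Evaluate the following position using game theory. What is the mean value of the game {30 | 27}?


Game = {30 | 27}, a switch {a | b} with numbers a > b.
Its thermograph has left wall a - t and right wall b + t, which meet at t = (a - b)/2, where both equal (a + b)/2. So the mast (mean value) is at (a + b)/2.
Mean = (30 + (27))/2 = 57/2 = 57/2

57/2


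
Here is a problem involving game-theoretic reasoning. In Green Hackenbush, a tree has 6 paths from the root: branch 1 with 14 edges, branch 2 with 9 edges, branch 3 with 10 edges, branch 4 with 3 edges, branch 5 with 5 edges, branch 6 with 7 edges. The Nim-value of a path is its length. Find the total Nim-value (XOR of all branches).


The tree has 6 branches from the ground vertex.
In Green Hackenbush, the Nim-value of a simple path of length k is k.
Branch 1: length 14, Nim-value = 14
Branch 2: length 9, Nim-value = 9
Branch 3: length 10, Nim-value = 10
Branch 4: length 3, Nim-value = 3
Branch 5: length 5, Nim-value = 5
Branch 6: length 7, Nim-value = 7
Total Nim-value = XOR of all branch values:
0 XOR 14 = 14
14 XOR 9 = 7
7 XOR 10 = 13
13 XOR 3 = 14
14 XOR 5 = 11
11 XOR 7 = 12
Nim-value of the tree = 12

12


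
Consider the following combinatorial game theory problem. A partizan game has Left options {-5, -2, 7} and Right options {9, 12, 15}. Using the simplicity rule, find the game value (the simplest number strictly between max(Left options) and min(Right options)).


Left options: {-5, -2, 7}, max = 7
Right options: {9, 12, 15}, min = 9
All options are numbers and max(Left) < min(Right), so by the simplicity theorem the value is the simplest (earliest-born) number strictly between 7 and 9.
The only integer strictly between 7 and 9 is 8.
No non-integer in the interval can be simpler: if x is a non-integer in the interval, then floor(x) or ceil(x) also lies in the interval (the interval contains an integer), and both are proper prefixes of x's sign expansion, i.e. born earlier. So the game value is 8.
Game value = 8

8


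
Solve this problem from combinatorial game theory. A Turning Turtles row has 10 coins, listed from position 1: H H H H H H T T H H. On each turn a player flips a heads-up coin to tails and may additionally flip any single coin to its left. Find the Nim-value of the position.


Coins: H H H H H H T T H H
Key fact: a single head at position k behaves exactly like a Nim heap of size k (turning it to T and optionally flipping a coin at j < k corresponds to moving the heap from k to j, or to 0), and heads combine as a disjunctive sum (two heads at the same place would cancel, matching j XOR j = 0). So the Nim-value is the XOR of the 1-indexed positions of the heads.
Face-up positions (1-indexed): [1, 2, 3, 4, 5, 6, 9, 10]
XOR 0 with 1: 0 XOR 1 = 1
XOR 1 with 2: 1 XOR 2 = 3
XOR 3 with 3: 3 XOR 3 = 0
XOR 0 with 4: 0 XOR 4 = 4
XOR 4 with 5: 4 XOR 5 = 1
XOR 1 with 6: 1 XOR 6 = 7
XOR 7 with 9: 7 XOR 9 = 14
XOR 14 with 10: 14 XOR 10 = 4
Nim-value = 4

4


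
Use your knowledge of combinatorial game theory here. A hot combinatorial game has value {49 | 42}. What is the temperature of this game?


The game is {49 | 42}, a switch {a | b} with numbers a > b.
Cooling {a | b} by t gives {a - t | b + t}, which stops being hot when a - t = b + t, i.e. at t = (a - b)/2. So the temperature of a switch is (a - b)/2.
Temperature = (Left option - Right option) / 2
= (49 - (42)) / 2
= 7 / 2
= 7/2

7/2


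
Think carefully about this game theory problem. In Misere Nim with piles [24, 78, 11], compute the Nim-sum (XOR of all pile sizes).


We need the XOR (exclusive or) of all pile sizes.
After XOR-ing pile 1 (size 24): 0 XOR 24 = 24
After XOR-ing pile 2 (size 78): 24 XOR 78 = 86
After XOR-ing pile 3 (size 11): 86 XOR 11 = 93
The Nim-value of this position is 93.

93


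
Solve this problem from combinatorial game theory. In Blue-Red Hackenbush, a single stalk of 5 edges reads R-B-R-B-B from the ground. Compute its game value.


Edges (from ground): R-B-R-B-B
By Berlekamp's sign-expansion rule, a Blue-Red Hackenbush stalk has the value of the surreal number whose sign sequence is the edge sequence with B -> + and R -> -.
Sign sequence: -+-++
Trace the sign expansion in the surreal number tree, starting from 0:
Edge 1: R (sign -) -> bounds (-inf, 0), value = -1
Edge 2: B (sign +) -> bounds (-1, 0), value = -1/2
Edge 3: R (sign -) -> bounds (-1, -1/2), value = -3/4
Edge 4: B (sign +) -> bounds (-3/4, -1/2), value = -5/8
Edge 5: B (sign +) -> bounds (-5/8, -1/2), value = -9/16
Game value = -9/16

-9/16


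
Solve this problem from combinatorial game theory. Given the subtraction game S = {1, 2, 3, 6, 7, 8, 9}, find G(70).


The subtraction set is S = {1, 2, 3, 6, 7, 8, 9}.
G(k) = mex{ G(k - s) : s in S, s <= k }. We compute iteratively: G(0) = 0.
G(1) = mex({0}) = 1
G(2) = mex({0, 1}) = 2
G(3) = mex({0, 1, 2}) = 3
G(4) = mex({1, 2, 3}) = 0
G(5) = mex({0, 2, 3}) = 1
G(6) = mex({0, 1, 3}) = 2
G(7) = mex({0, 1, 2}) = 3
G(8) = mex({0, 1, 2, 3}) = 4
G(9) = mex({0, 1, 2, 3, 4}) = 5
G(10) = mex({0, 1, 2, 3, 4, 5}) = 6
G(11) = mex({0, 1, 2, 3, 4, 5, 6}) = 7
G(12) = mex({0, 1, 2, 3, 5, 6, 7}) = 4
G(13) = mex({0, 1, 2, 3, 4, 6, 7}) = 5
G(14) = mex({1, 2, 3, 4, 5, 7}) = 0
G(15) = mex({0, 2, 3, 4, 5}) = 1
G(16) = mex({0, 1, 3, 4, 5, 6}) = 2
G(17) = mex({0, 1, 2, 4, 5, 6, 7}) = 3
G(18) = mex({1, 2, 3, 4, 5, 6, 7}) = 0
G(19) = mex({0, 2, 3, 4, 5, 6, 7}) = 1
G(20) = mex({0, 1, 3, 4, 5, 7}) = 2
G(21) = mex({0, 1, 2, 4, 5}) = 3
G(22) = mex({0, 1, 2, 3, 5}) = 4
Observe that G(14)..G(22) = 0, 1, 2, 3, 0, 1, 2, 3, 4 repeats G(0)..G(8) = 0, 1, 2, 3, 0, 1, 2, 3, 4.
For k >= max(S) = 9, G(k) is determined by the previous 9 values G(k-9)..G(k-1); a window of 9 consecutive values has recurred shifted by 14, so by induction G(k + 14) = G(k) for all k >= 0: the sequence is periodic from the start with period 14.
One period: G(0..13) = 0, 1, 2, 3, 0, 1, 2, 3, 4, 5, 6, 7, 4, 5.
70 mod 14 = 0, so G(70) = G(0) = 0.

0


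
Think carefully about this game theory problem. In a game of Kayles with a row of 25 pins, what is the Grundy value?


Kayles: a move removes 1 or 2 adjacent pins from a contiguous row.
Removing pins from a row of k leaves two independent rows (a, b) with a + b = k - 1 (one pin) or a + b = k - 2 (two pins); an end removal gives a = 0.
By Sprague-Grundy, G(k) = mex{ G(a) XOR G(b) } over all these splits. G(0) = 0.
G(1): splits (0,0):0^0=0 -> mex({0}) = 1
G(2): splits (0,1):0^1=1 (0,0):0^0=0 -> mex({0, 1}) = 2
G(3): splits (0,2):0^2=2 (1,1):1^1=0 (0,1):0^1=1 -> mex({0, 1, 2}) = 3
G(4): splits (0,3):0^3=3 (1,2):1^2=3 (0,2):0^2=2 (1,1):1^1=0 -> mex({0, 2, 3}) = 1
G(5): splits (0,4):0^1=1 (1,3):1^3=2 (2,2):2^2=0 (0,3):0^3=3 (1,2):1^2=3 -> mex({0, 1, 2, 3}) = 4
G(6) = mex({0, 1, 2, 4}) = 3
G(7) = mex({0, 1, 3, 4, 5}) = 2
G(8) = mex({0, 2, 3, 5, 6}) = 1
G(9) = mex({0, 1, 2, 3, 6, 7}) = 4
G(10) = mex({0, 1, 3, 4, 5, 7}) = 2
G(11) = mex({0, 1, 2, 3, 4, 5}) = 6
G(12) = mex({0, 1, 2, 3, 5, 6, 7}) = 4
G(13) = mex({0, 2, 3, 4, 6, 7}) = 1
G(14) = mex({0, 1, 4, 5, 6, 7}) = 2
G(15) = mex({0, 1, 2, 3, 4, 5, 6}) = 7
G(16) = mex({0, 2, 3, 5, 6, 7}) = 1
G(17) = mex({0, 1, 2, 3, 5, 6, 7}) = 4
G(18) = mex({0, 1, 2, 4, 5, 6}) = 3
G(19) = mex({0, 1, 3, 4, 5, 7}) = 2
G(20) = mex({0, 2, 3, 4, 5, 6, 7}) = 1
G(21) = mex({0, 1, 2, 3, 5, 6, 7}) = 4
G(22) = mex({0, 1, 2, 3, 4, 5, 7}) = 6
G(23) = mex({0, 1, 2, 3, 4, 5, 6}) = 7
G(24) = mex({0, 1, 2, 3, 5, 6, 7}) = 4
G(25) = mex({0, 2, 3, 4, 6, 7}) = 1
Therefore G(25) = 1.

1


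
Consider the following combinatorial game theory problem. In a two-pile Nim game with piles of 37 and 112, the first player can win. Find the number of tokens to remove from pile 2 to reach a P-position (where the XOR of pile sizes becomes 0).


Piles: 37 and 112
Current XOR: 37 XOR 112 = 85 (non-zero, so this is an N-position).
To make the XOR zero, we need to find a move that balances the piles.
For pile 2 (size 112): target = 112 XOR 85 = 37
We reduce pile 2 from 112 to 37.
Tokens removed: 112 - 37 = 75
Verification: 37 XOR 37 = 0

75


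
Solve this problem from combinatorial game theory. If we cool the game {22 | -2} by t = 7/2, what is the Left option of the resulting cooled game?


Original game: {22 | -2} (a switch {a | b} with a > b).
Cooling by t (for t below the temperature (a - b)/2 = 12) taxes each move by t: {a | b} cooled by t is {a - t | b + t}.
Cooling amount: t = 7/2
Cooled Left option: 22 - 7/2 = 37/2
Cooled Right option: -2 + 7/2 = 3/2
Cooled game: {37/2 | 3/2}
Left option = 37/2

37/2


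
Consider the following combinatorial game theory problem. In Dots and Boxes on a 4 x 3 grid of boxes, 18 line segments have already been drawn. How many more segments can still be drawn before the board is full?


Grid: 4 x 3 boxes, i.e. 5 rows and 4 columns of dots.
Horizontal edges: (rows + 1) * cols = 5 * 3 = 15
Vertical edges: rows * (cols + 1) = 4 * 4 = 16
Total edges: 15 + 16 = 31
Edges drawn: 18
Remaining: 31 - 18 = 13

13


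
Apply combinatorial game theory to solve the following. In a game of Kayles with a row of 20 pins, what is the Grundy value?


Kayles: a move removes 1 or 2 adjacent pins from a contiguous row.
Removing pins from a row of k leaves two independent rows (a, b) with a + b = k - 1 (one pin) or a + b = k - 2 (two pins); an end removal gives a = 0.
By Sprague-Grundy, G(k) = mex{ G(a) XOR G(b) } over all these splits. G(0) = 0.
G(1): splits (0,0):0^0=0 -> mex({0}) = 1
G(2): splits (0,1):0^1=1 (0,0):0^0=0 -> mex({0, 1}) = 2
G(3): splits (0,2):0^2=2 (1,1):1^1=0 (0,1):0^1=1 -> mex({0, 1, 2}) = 3
G(4): splits (0,3):0^3=3 (1,2):1^2=3 (0,2):0^2=2 (1,1):1^1=0 -> mex({0, 2, 3}) = 1
G(5): splits (0,4):0^1=1 (1,3):1^3=2 (2,2):2^2=0 (0,3):0^3=3 (1,2):1^2=3 -> mex({0, 1, 2, 3}) = 4
G(6) = mex({0, 1, 2, 4}) = 3
G(7) = mex({0, 1, 3, 4, 5}) = 2
G(8) = mex({0, 2, 3, 5, 6}) = 1
G(9) = mex({0, 1, 2, 3, 6, 7}) = 4
G(10) = mex({0, 1, 3, 4, 5, 7}) = 2
G(11) = mex({0, 1, 2, 3, 4, 5}) = 6
G(12) = mex({0, 1, 2, 3, 5, 6, 7}) = 4
G(13) = mex({0, 2, 3, 4, 6, 7}) = 1
G(14) = mex({0, 1, 4, 5, 6, 7}) = 2
G(15) = mex({0, 1, 2, 3, 4, 5, 6}) = 7
G(16) = mex({0, 2, 3, 5, 6, 7}) = 1
G(17) = mex({0, 1, 2, 3, 5, 6, 7}) = 4
G(18) = mex({0, 1, 2, 4, 5, 6}) = 3
G(19) = mex({0, 1, 3, 4, 5, 7}) = 2
G(20) = mex({0, 2, 3, 4, 5, 6, 7}) = 1
Therefore G(20) = 1.

1


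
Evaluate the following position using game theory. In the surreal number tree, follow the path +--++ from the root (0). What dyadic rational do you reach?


Sign expansion: +--++
Rule: track bounds (lo, hi), initially (-inf, +inf). On '+', the current value becomes lo and we move to the simplest number in (value, hi): value + 1 if hi = +inf, otherwise the midpoint (value + hi)/2. On '-', the current value becomes hi and we move to value - 1 if lo = -inf, otherwise the midpoint (lo + value)/2.
Start at 0.
Step 1: sign = +, move right. Bounds: (0, +inf). Value = 1
Step 2: sign = -, move left. Bounds: (0, 1). Value = 1/2
Step 3: sign = -, move left. Bounds: (0, 1/2). Value = 1/4
Step 4: sign = +, move right. Bounds: (1/4, 1/2). Value = 3/8
Step 5: sign = +, move right. Bounds: (3/8, 1/2). Value = 7/16
The surreal number with sign expansion +--++ is 7/16.

7/16


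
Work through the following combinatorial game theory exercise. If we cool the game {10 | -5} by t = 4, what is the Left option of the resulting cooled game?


Original game: {10 | -5} (a switch {a | b} with a > b).
Cooling by t (for t below the temperature (a - b)/2 = 15/2) taxes each move by t: {a | b} cooled by t is {a - t | b + t}.
Cooling amount: t = 4
Cooled Left option: 10 - 4 = 6
Cooled Right option: -5 + 4 = -1
Cooled game: {6 | -1}
Left option = 6

6
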